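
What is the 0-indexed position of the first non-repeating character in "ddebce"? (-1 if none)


Input: ddebce
Character frequencies:
  'b': 1
  'c': 1
  'd': 2
  'e': 2
Scanning left to right for freq == 1:
  Position 0 ('d'): freq=2, skip
  Position 1 ('d'): freq=2, skip
  Position 2 ('e'): freq=2, skip
  Position 3 ('b'): unique! => answer = 3

3


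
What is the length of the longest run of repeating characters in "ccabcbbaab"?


Input: "ccabcbbaab"
Scanning for longest run:
  Position 1 ('c'): continues run of 'c', length=2
  Position 2 ('a'): new char, reset run to 1
  Position 3 ('b'): new char, reset run to 1
  Position 4 ('c'): new char, reset run to 1
  Position 5 ('b'): new char, reset run to 1
  Position 6 ('b'): continues run of 'b', length=2
  Position 7 ('a'): new char, reset run to 1
  Position 8 ('a'): continues run of 'a', length=2
  Position 9 ('b'): new char, reset run to 1
Longest run: 'c' with length 2

2


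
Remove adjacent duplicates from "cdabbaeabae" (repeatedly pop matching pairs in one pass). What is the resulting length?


Input: cdabbaeabae
Stack-based adjacent duplicate removal:
  Read 'c': push. Stack: c
  Read 'd': push. Stack: cd
  Read 'a': push. Stack: cda
  Read 'b': push. Stack: cdab
  Read 'b': matches stack top 'b' => pop. Stack: cda
  Read 'a': matches stack top 'a' => pop. Stack: cd
  Read 'e': push. Stack: cde
  Read 'a': push. Stack: cdea
  Read 'b': push. Stack: cdeab
  Read 'a': push. Stack: cdeaba
  Read 'e': push. Stack: cdeabae
Final stack: "cdeabae" (length 7)

7


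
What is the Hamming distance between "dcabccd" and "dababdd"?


Comparing "dcabccd" and "dababdd" position by position:
  Position 0: 'd' vs 'd' => same
  Position 1: 'c' vs 'a' => differ
  Position 2: 'a' vs 'b' => differ
  Position 3: 'b' vs 'a' => differ
  Position 4: 'c' vs 'b' => differ
  Position 5: 'c' vs 'd' => differ
  Position 6: 'd' vs 'd' => same
Total differences (Hamming distance): 5

5


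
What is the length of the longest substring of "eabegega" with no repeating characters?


Input: "eabegega"
Sliding window (track last position of each char):
  Position 0 ('e'): window [0,0] length 1 -- new best
  Position 1 ('a'): window [0,1] length 2 -- new best
  Position 2 ('b'): window [0,2] length 3 -- new best
  Position 3 ('e'): repeat (last at 0), move window start to 1
  Position 3 ('e'): window [1,3] length 3
  Position 4 ('g'): window [1,4] length 4 -- new best
  Position 5 ('e'): repeat (last at 3), move window start to 4
  Position 5 ('e'): window [4,5] length 2
  Position 6 ('g'): repeat (last at 4), move window start to 5
  Position 6 ('g'): window [5,6] length 2
  Position 7 ('a'): window [5,7] length 3
Longest substring with no repeats: "abeg" with length 4

4


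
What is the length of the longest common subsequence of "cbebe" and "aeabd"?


LCS of "cbebe" and "aeabd"
DP table:
           a    e    a    b    d
      0    0    0    0    0    0
  c   0    0    0    0    0    0
  b   0    0    0    0    1    1
  e   0    0    1    1    1    1
  b   0    0    1    1    2    2
  e   0    0    1    1    2    2
LCS length = dp[5][5] = 2

2


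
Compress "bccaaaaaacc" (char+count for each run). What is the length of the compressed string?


Input: bccaaaaaacc
Runs:
  'b' x 1 => "b1"
  'c' x 2 => "c2"
  'a' x 6 => "a6"
  'c' x 2 => "c2"
Compressed: "b1c2a6c2"
Compressed length: 8

8


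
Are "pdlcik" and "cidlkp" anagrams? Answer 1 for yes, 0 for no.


Strings: "pdlcik", "cidlkp"
Sorted first:  cdiklp
Sorted second: cdiklp
Sorted forms match => anagrams

1


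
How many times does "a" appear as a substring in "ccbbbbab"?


Searching for "a" in "ccbbbbab"
Scanning each position:
  Position 0: "c" => no
  Position 1: "c" => no
  Position 2: "b" => no
  Position 3: "b" => no
  Position 4: "b" => no
  Position 5: "b" => no
  Position 6: "a" => MATCH
  Position 7: "b" => no
Total occurrences: 1

1


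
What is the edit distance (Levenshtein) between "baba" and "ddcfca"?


Computing edit distance: "baba" -> "ddcfca"
DP table:
           d    d    c    f    c    a
      0    1    2    3    4    5    6
  b   1    1    2    3    4    5    6
  a   2    2    2    3    4    5    5
  b   3    3    3    3    4    5    6
  a   4    4    4    4    4    5    5
Edit distance = dp[4][6] = 5

5


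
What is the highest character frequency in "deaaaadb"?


Input: deaaaadb
Character counts:
  'a': 4
  'b': 1
  'd': 2
  'e': 1
Maximum frequency: 4

4


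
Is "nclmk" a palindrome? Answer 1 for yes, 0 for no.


Input: nclmk
Reversed: kmlcn
  Compare pos 0 ('n') with pos 4 ('k'): MISMATCH
  Compare pos 1 ('c') with pos 3 ('m'): MISMATCH
Result: not a palindrome

0


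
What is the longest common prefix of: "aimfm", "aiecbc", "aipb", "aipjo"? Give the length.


Words: aimfm, aiecbc, aipb, aipjo
  Position 0: all 'a' => match
  Position 1: all 'i' => match
  Position 2: ('m', 'e', 'p', 'p') => mismatch, stop
LCP = "ai" (length 2)

2


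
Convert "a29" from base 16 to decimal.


Input: "a29" in base 16
Positional expansion:
  Digit 'a' (value 10) x 16^2 = 2560
  Digit '2' (value 2) x 16^1 = 32
  Digit '9' (value 9) x 16^0 = 9
Sum = 2601

2601


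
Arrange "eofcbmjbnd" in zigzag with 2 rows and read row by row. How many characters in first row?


Zigzag "eofcbmjbnd" into 2 rows:
Placing characters:
  'e' => row 0
  'o' => row 1
  'f' => row 0
  'c' => row 1
  'b' => row 0
  'm' => row 1
  'j' => row 0
  'b' => row 1
  'n' => row 0
  'd' => row 1
Rows:
  Row 0: "efbjn"
  Row 1: "ocmbd"
First row length: 5

5


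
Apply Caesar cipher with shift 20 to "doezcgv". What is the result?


Caesar cipher: shift "doezcgv" by 20
  'd' (pos 3) + 20 = pos 23 = 'x'
  'o' (pos 14) + 20 = pos 8 = 'i'
  'e' (pos 4) + 20 = pos 24 = 'y'
  'z' (pos 25) + 20 = pos 19 = 't'
  'c' (pos 2) + 20 = pos 22 = 'w'
  'g' (pos 6) + 20 = pos 0 = 'a'
  'v' (pos 21) + 20 = pos 15 = 'p'
Result: xiytwap

xiytwap


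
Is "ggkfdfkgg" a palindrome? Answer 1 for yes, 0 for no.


Input: ggkfdfkgg
Reversed: ggkfdfkgg
  Compare pos 0 ('g') with pos 8 ('g'): match
  Compare pos 1 ('g') with pos 7 ('g'): match
  Compare pos 2 ('k') with pos 6 ('k'): match
  Compare pos 3 ('f') with pos 5 ('f'): match
Result: palindrome

1


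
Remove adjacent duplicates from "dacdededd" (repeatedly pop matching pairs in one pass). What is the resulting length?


Input: dacdededd
Stack-based adjacent duplicate removal:
  Read 'd': push. Stack: d
  Read 'a': push. Stack: da
  Read 'c': push. Stack: dac
  Read 'd': push. Stack: dacd
  Read 'e': push. Stack: dacde
  Read 'd': push. Stack: dacded
  Read 'e': push. Stack: dacdede
  Read 'd': push. Stack: dacdeded
  Read 'd': matches stack top 'd' => pop. Stack: dacdede
Final stack: "dacdede" (length 7)

7


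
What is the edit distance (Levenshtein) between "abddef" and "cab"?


Computing edit distance: "abddef" -> "cab"
DP table:
           c    a    b
      0    1    2    3
  a   1    1    1    2
  b   2    2    2    1
  d   3    3    3    2
  d   4    4    4    3
  e   5    5    5    4
  f   6    6    6    5
Edit distance = dp[6][3] = 5

5


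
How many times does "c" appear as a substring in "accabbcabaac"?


Searching for "c" in "accabbcabaac"
Scanning each position:
  Position 0: "a" => no
  Position 1: "c" => MATCH
  Position 2: "c" => MATCH
  Position 3: "a" => no
  Position 4: "b" => no
  Position 5: "b" => no
  Position 6: "c" => MATCH
  Position 7: "a" => no
  Position 8: "b" => no
  Position 9: "a" => no
  Position 10: "a" => no
  Position 11: "c" => MATCH
Total occurrences: 4

4


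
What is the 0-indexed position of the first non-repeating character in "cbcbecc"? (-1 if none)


Input: cbcbecc
Character frequencies:
  'b': 2
  'c': 4
  'e': 1
Scanning left to right for freq == 1:
  Position 0 ('c'): freq=4, skip
  Position 1 ('b'): freq=2, skip
  Position 2 ('c'): freq=4, skip
  Position 3 ('b'): freq=2, skip
  Position 4 ('e'): unique! => answer = 4

4


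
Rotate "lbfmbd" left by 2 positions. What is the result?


Input: "lbfmbd", rotate left by 2
First 2 characters: "lb"
Remaining characters: "fmbd"
Concatenate remaining + first: "fmbd" + "lb" = "fmbdlb"

fmbdlb


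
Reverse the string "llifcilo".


Input: llifcilo
Reading characters right to left:
  Position 7: 'o'
  Position 6: 'l'
  Position 5: 'i'
  Position 4: 'c'
  Position 3: 'f'
  Position 2: 'i'
  Position 1: 'l'
  Position 0: 'l'
Reversed: olicfill

olicfill


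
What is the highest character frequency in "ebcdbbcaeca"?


Input: ebcdbbcaeca
Character counts:
  'a': 2
  'b': 3
  'c': 3
  'd': 1
  'e': 2
Maximum frequency: 3

3


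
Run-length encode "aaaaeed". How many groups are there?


Input: aaaaeed
Scanning for consecutive runs:
  Group 1: 'a' x 4 (positions 0-3)
  Group 2: 'e' x 2 (positions 4-5)
  Group 3: 'd' x 1 (positions 6-6)
Total groups: 3

3


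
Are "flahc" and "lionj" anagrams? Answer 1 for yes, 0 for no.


Strings: "flahc", "lionj"
Sorted first:  acfhl
Sorted second: ijlno
Differ at position 0: 'a' vs 'i' => not anagrams

0


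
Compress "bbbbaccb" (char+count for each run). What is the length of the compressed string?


Input: bbbbaccb
Runs:
  'b' x 4 => "b4"
  'a' x 1 => "a1"
  'c' x 2 => "c2"
  'b' x 1 => "b1"
Compressed: "b4a1c2b1"
Compressed length: 8

8


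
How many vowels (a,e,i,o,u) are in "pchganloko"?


Input: pchganloko
Checking each character:
  'p' at position 0: consonant
  'c' at position 1: consonant
  'h' at position 2: consonant
  'g' at position 3: consonant
  'a' at position 4: vowel (running total: 1)
  'n' at position 5: consonant
  'l' at position 6: consonant
  'o' at position 7: vowel (running total: 2)
  'k' at position 8: consonant
  'o' at position 9: vowel (running total: 3)
Total vowels: 3

3


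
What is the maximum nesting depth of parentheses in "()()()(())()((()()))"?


Input: "()()()(())()((()()))"
Tracking depth:
  Position 0 '(': depth becomes 1
  Position 1 ')': depth becomes 0
  Position 2 '(': depth becomes 1
  Position 3 ')': depth becomes 0
  Position 4 '(': depth becomes 1
  Position 5 ')': depth becomes 0
  Position 6 '(': depth becomes 1
  Position 7 '(': depth becomes 2
  Position 8 ')': depth becomes 1
  Position 9 ')': depth becomes 0
  Position 10 '(': depth becomes 1
  Position 11 ')': depth becomes 0
  Position 12 '(': depth becomes 1
  Position 13 '(': depth becomes 2
  Position 14 '(': depth becomes 3
  Position 15 ')': depth becomes 2
  Position 16 '(': depth becomes 3
  Position 17 ')': depth becomes 2
  Position 18 ')': depth becomes 1
  Position 19 ')': depth becomes 0
Maximum depth reached: 3

3


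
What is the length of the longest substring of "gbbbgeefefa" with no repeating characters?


Input: "gbbbgeefefa"
Sliding window (track last position of each char):
  Position 0 ('g'): window [0,0] length 1 -- new best
  Position 1 ('b'): window [0,1] length 2 -- new best
  Position 2 ('b'): repeat (last at 1), move window start to 2
  Position 2 ('b'): window [2,2] length 1
  Position 3 ('b'): repeat (last at 2), move window start to 3
  Position 3 ('b'): window [3,3] length 1
  Position 4 ('g'): window [3,4] length 2
  Position 5 ('e'): window [3,5] length 3 -- new best
  Position 6 ('e'): repeat (last at 5), move window start to 6
  Position 6 ('e'): window [6,6] length 1
  Position 7 ('f'): window [6,7] length 2
  Position 8 ('e'): repeat (last at 6), move window start to 7
  Position 8 ('e'): window [7,8] length 2
  Position 9 ('f'): repeat (last at 7), move window start to 8
  Position 9 ('f'): window [8,9] length 2
  Position 10 ('a'): window [8,10] length 3
Longest substring with no repeats: "bge" with length 3

3


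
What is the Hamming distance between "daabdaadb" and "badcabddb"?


Comparing "daabdaadb" and "badcabddb" position by position:
  Position 0: 'd' vs 'b' => differ
  Position 1: 'a' vs 'a' => same
  Position 2: 'a' vs 'd' => differ
  Position 3: 'b' vs 'c' => differ
  Position 4: 'd' vs 'a' => differ
  Position 5: 'a' vs 'b' => differ
  Position 6: 'a' vs 'd' => differ
  Position 7: 'd' vs 'd' => same
  Position 8: 'b' vs 'b' => same
Total differences (Hamming distance): 6

6


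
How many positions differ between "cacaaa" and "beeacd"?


Comparing "cacaaa" and "beeacd" position by position:
  Position 0: 'c' vs 'b' => DIFFER
  Position 1: 'a' vs 'e' => DIFFER
  Position 2: 'c' vs 'e' => DIFFER
  Position 3: 'a' vs 'a' => same
  Position 4: 'a' vs 'c' => DIFFER
  Position 5: 'a' vs 'd' => DIFFER
Positions that differ: 5

5


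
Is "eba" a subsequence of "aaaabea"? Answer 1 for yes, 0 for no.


Check if "eba" is a subsequence of "aaaabea"
Greedy scan:
  Position 0 ('a'): no match needed
  Position 1 ('a'): no match needed
  Position 2 ('a'): no match needed
  Position 3 ('a'): no match needed
  Position 4 ('b'): no match needed
  Position 5 ('e'): matches sub[0] = 'e'
  Position 6 ('a'): no match needed
Only matched 1/3 characters => not a subsequence

0


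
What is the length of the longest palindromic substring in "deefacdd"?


Input: "deefacdd"
Checking substrings for palindromes:
  [1:3] "ee" (len 2) => palindrome
  [6:8] "dd" (len 2) => palindrome
Longest palindromic substring: "ee" with length 2

2


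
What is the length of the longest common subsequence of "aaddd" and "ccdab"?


LCS of "aaddd" and "ccdab"
DP table:
           c    c    d    a    b
      0    0    0    0    0    0
  a   0    0    0    0    1    1
  a   0    0    0    0    1    1
  d   0    0    0    1    1    1
  d   0    0    0    1    1    1
  d   0    0    0    1    1    1
LCS length = dp[5][5] = 1

1


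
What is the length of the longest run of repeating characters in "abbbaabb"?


Input: "abbbaabb"
Scanning for longest run:
  Position 1 ('b'): new char, reset run to 1
  Position 2 ('b'): continues run of 'b', length=2
  Position 3 ('b'): continues run of 'b', length=3
  Position 4 ('a'): new char, reset run to 1
  Position 5 ('a'): continues run of 'a', length=2
  Position 6 ('b'): new char, reset run to 1
  Position 7 ('b'): continues run of 'b', length=2
Longest run: 'b' with length 3

3


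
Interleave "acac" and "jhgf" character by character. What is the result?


Interleaving "acac" and "jhgf":
  Position 0: 'a' from first, 'j' from second => "aj"
  Position 1: 'c' from first, 'h' from second => "ch"
  Position 2: 'a' from first, 'g' from second => "ag"
  Position 3: 'c' from first, 'f' from second => "cf"
Result: ajchagcf

ajchagcf


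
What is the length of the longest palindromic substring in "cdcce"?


Input: "cdcce"
Checking substrings for palindromes:
  [0:3] "cdc" (len 3) => palindrome
  [2:4] "cc" (len 2) => palindrome
Longest palindromic substring: "cdc" with length 3

3


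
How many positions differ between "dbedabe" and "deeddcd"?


Comparing "dbedabe" and "deeddcd" position by position:
  Position 0: 'd' vs 'd' => same
  Position 1: 'b' vs 'e' => DIFFER
  Position 2: 'e' vs 'e' => same
  Position 3: 'd' vs 'd' => same
  Position 4: 'a' vs 'd' => DIFFER
  Position 5: 'b' vs 'c' => DIFFER
  Position 6: 'e' vs 'd' => DIFFER
Positions that differ: 4

4


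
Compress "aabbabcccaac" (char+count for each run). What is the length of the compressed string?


Input: aabbabcccaac
Runs:
  'a' x 2 => "a2"
  'b' x 2 => "b2"
  'a' x 1 => "a1"
  'b' x 1 => "b1"
  'c' x 3 => "c3"
  'a' x 2 => "a2"
  'c' x 1 => "c1"
Compressed: "a2b2a1b1c3a2c1"
Compressed length: 14

14


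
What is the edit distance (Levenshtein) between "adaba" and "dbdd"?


Computing edit distance: "adaba" -> "dbdd"
DP table:
           d    b    d    d
      0    1    2    3    4
  a   1    1    2    3    4
  d   2    1    2    2    3
  a   3    2    2    3    3
  b   4    3    2    3    4
  a   5    4    3    3    4
Edit distance = dp[5][4] = 4

4


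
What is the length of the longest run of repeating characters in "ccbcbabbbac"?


Input: "ccbcbabbbac"
Scanning for longest run:
  Position 1 ('c'): continues run of 'c', length=2
  Position 2 ('b'): new char, reset run to 1
  Position 3 ('c'): new char, reset run to 1
  Position 4 ('b'): new char, reset run to 1
  Position 5 ('a'): new char, reset run to 1
  Position 6 ('b'): new char, reset run to 1
  Position 7 ('b'): continues run of 'b', length=2
  Position 8 ('b'): continues run of 'b', length=3
  Position 9 ('a'): new char, reset run to 1
  Position 10 ('c'): new char, reset run to 1
Longest run: 'b' with length 3

3


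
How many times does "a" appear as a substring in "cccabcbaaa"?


Searching for "a" in "cccabcbaaa"
Scanning each position:
  Position 0: "c" => no
  Position 1: "c" => no
  Position 2: "c" => no
  Position 3: "a" => MATCH
  Position 4: "b" => no
  Position 5: "c" => no
  Position 6: "b" => no
  Position 7: "a" => MATCH
  Position 8: "a" => MATCH
  Position 9: "a" => MATCH
Total occurrences: 4

4


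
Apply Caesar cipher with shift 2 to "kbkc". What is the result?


Caesar cipher: shift "kbkc" by 2
  'k' (pos 10) + 2 = pos 12 = 'm'
  'b' (pos 1) + 2 = pos 3 = 'd'
  'k' (pos 10) + 2 = pos 12 = 'm'
  'c' (pos 2) + 2 = pos 4 = 'e'
Result: mdme

mdme


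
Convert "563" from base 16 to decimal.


Input: "563" in base 16
Positional expansion:
  Digit '5' (value 5) x 16^2 = 1280
  Digit '6' (value 6) x 16^1 = 96
  Digit '3' (value 3) x 16^0 = 3
Sum = 1379

1379


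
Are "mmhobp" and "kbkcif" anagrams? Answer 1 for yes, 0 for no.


Strings: "mmhobp", "kbkcif"
Sorted first:  bhmmop
Sorted second: bcfikk
Differ at position 1: 'h' vs 'c' => not anagrams

0


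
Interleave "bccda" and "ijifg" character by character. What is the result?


Interleaving "bccda" and "ijifg":
  Position 0: 'b' from first, 'i' from second => "bi"
  Position 1: 'c' from first, 'j' from second => "cj"
  Position 2: 'c' from first, 'i' from second => "ci"
  Position 3: 'd' from first, 'f' from second => "df"
  Position 4: 'a' from first, 'g' from second => "ag"
Result: bicjcidfag

bicjcidfag


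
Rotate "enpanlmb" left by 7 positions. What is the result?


Input: "enpanlmb", rotate left by 7
First 7 characters: "enpanlm"
Remaining characters: "b"
Concatenate remaining + first: "b" + "enpanlm" = "benpanlm"

benpanlm


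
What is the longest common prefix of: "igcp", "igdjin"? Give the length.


Words: igcp, igdjin
  Position 0: all 'i' => match
  Position 1: all 'g' => match
  Position 2: ('c', 'd') => mismatch, stop
LCP = "ig" (length 2)

2


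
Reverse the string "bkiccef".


Input: bkiccef
Reading characters right to left:
  Position 6: 'f'
  Position 5: 'e'
  Position 4: 'c'
  Position 3: 'c'
  Position 2: 'i'
  Position 1: 'k'
  Position 0: 'b'
Reversed: feccikb

feccikb


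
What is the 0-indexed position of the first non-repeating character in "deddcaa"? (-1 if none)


Input: deddcaa
Character frequencies:
  'a': 2
  'c': 1
  'd': 3
  'e': 1
Scanning left to right for freq == 1:
  Position 0 ('d'): freq=3, skip
  Position 1 ('e'): unique! => answer = 1

1


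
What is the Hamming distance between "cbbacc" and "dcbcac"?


Comparing "cbbacc" and "dcbcac" position by position:
  Position 0: 'c' vs 'd' => differ
  Position 1: 'b' vs 'c' => differ
  Position 2: 'b' vs 'b' => same
  Position 3: 'a' vs 'c' => differ
  Position 4: 'c' vs 'a' => differ
  Position 5: 'c' vs 'c' => same
Total differences (Hamming distance): 4

4


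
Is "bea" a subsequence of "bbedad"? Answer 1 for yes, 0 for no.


Check if "bea" is a subsequence of "bbedad"
Greedy scan:
  Position 0 ('b'): matches sub[0] = 'b'
  Position 1 ('b'): no match needed
  Position 2 ('e'): matches sub[1] = 'e'
  Position 3 ('d'): no match needed
  Position 4 ('a'): matches sub[2] = 'a'
  Position 5 ('d'): no match needed
All 3 characters matched => is a subsequence

1


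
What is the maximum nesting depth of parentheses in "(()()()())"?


Input: "(()()()())"
Tracking depth:
  Position 0 '(': depth becomes 1
  Position 1 '(': depth becomes 2
  Position 2 ')': depth becomes 1
  Position 3 '(': depth becomes 2
  Position 4 ')': depth becomes 1
  Position 5 '(': depth becomes 2
  Position 6 ')': depth becomes 1
  Position 7 '(': depth becomes 2
  Position 8 ')': depth becomes 1
  Position 9 ')': depth becomes 0
Maximum depth reached: 2

2


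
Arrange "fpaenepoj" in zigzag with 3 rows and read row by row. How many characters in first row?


Zigzag "fpaenepoj" into 3 rows:
Placing characters:
  'f' => row 0
  'p' => row 1
  'a' => row 2
  'e' => row 1
  'n' => row 0
  'e' => row 1
  'p' => row 2
  'o' => row 1
  'j' => row 0
Rows:
  Row 0: "fnj"
  Row 1: "peeo"
  Row 2: "ap"
First row length: 3

3


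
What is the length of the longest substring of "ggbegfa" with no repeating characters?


Input: "ggbegfa"
Sliding window (track last position of each char):
  Position 0 ('g'): window [0,0] length 1 -- new best
  Position 1 ('g'): repeat (last at 0), move window start to 1
  Position 1 ('g'): window [1,1] length 1
  Position 2 ('b'): window [1,2] length 2 -- new best
  Position 3 ('e'): window [1,3] length 3 -- new best
  Position 4 ('g'): repeat (last at 1), move window start to 2
  Position 4 ('g'): window [2,4] length 3
  Position 5 ('f'): window [2,5] length 4 -- new best
  Position 6 ('a'): window [2,6] length 5 -- new best
Longest substring with no repeats: "begfa" with length 5

5


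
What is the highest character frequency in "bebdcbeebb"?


Input: bebdcbeebb
Character counts:
  'b': 5
  'c': 1
  'd': 1
  'e': 3
Maximum frequency: 5

5


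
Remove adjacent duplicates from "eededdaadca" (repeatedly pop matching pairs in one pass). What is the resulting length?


Input: eededdaadca
Stack-based adjacent duplicate removal:
  Read 'e': push. Stack: e
  Read 'e': matches stack top 'e' => pop. Stack: (empty)
  Read 'd': push. Stack: d
  Read 'e': push. Stack: de
  Read 'd': push. Stack: ded
  Read 'd': matches stack top 'd' => pop. Stack: de
  Read 'a': push. Stack: dea
  Read 'a': matches stack top 'a' => pop. Stack: de
  Read 'd': push. Stack: ded
  Read 'c': push. Stack: dedc
  Read 'a': push. Stack: dedca
Final stack: "dedca" (length 5)

5


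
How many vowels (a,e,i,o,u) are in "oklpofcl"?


Input: oklpofcl
Checking each character:
  'o' at position 0: vowel (running total: 1)
  'k' at position 1: consonant
  'l' at position 2: consonant
  'p' at position 3: consonant
  'o' at position 4: vowel (running total: 2)
  'f' at position 5: consonant
  'c' at position 6: consonant
  'l' at position 7: consonant
Total vowels: 2

2


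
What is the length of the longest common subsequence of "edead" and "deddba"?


LCS of "edead" and "deddba"
DP table:
           d    e    d    d    b    a
      0    0    0    0    0    0    0
  e   0    0    1    1    1    1    1
  d   0    1    1    2    2    2    2
  e   0    1    2    2    2    2    2
  a   0    1    2    2    2    2    3
  d   0    1    2    3    3    3    3
LCS length = dp[5][6] = 3

3


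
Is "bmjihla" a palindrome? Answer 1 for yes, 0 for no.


Input: bmjihla
Reversed: alhijmb
  Compare pos 0 ('b') with pos 6 ('a'): MISMATCH
  Compare pos 1 ('m') with pos 5 ('l'): MISMATCH
  Compare pos 2 ('j') with pos 4 ('h'): MISMATCH
Result: not a palindrome

0


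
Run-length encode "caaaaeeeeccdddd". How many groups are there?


Input: caaaaeeeeccdddd
Scanning for consecutive runs:
  Group 1: 'c' x 1 (positions 0-0)
  Group 2: 'a' x 4 (positions 1-4)
  Group 3: 'e' x 4 (positions 5-8)
  Group 4: 'c' x 2 (positions 9-10)
  Group 5: 'd' x 4 (positions 11-14)
Total groups: 5

5


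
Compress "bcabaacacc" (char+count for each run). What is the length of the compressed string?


Input: bcabaacacc
Runs:
  'b' x 1 => "b1"
  'c' x 1 => "c1"
  'a' x 1 => "a1"
  'b' x 1 => "b1"
  'a' x 2 => "a2"
  'c' x 1 => "c1"
  'a' x 1 => "a1"
  'c' x 2 => "c2"
Compressed: "b1c1a1b1a2c1a1c2"
Compressed length: 16

16


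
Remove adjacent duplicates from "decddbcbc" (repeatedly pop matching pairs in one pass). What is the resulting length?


Input: decddbcbc
Stack-based adjacent duplicate removal:
  Read 'd': push. Stack: d
  Read 'e': push. Stack: de
  Read 'c': push. Stack: dec
  Read 'd': push. Stack: decd
  Read 'd': matches stack top 'd' => pop. Stack: dec
  Read 'b': push. Stack: decb
  Read 'c': push. Stack: decbc
  Read 'b': push. Stack: decbcb
  Read 'c': push. Stack: decbcbc
Final stack: "decbcbc" (length 7)

7


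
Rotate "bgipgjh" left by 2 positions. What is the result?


Input: "bgipgjh", rotate left by 2
First 2 characters: "bg"
Remaining characters: "ipgjh"
Concatenate remaining + first: "ipgjh" + "bg" = "ipgjhbg"

ipgjhbg


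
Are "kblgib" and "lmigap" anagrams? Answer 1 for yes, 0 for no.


Strings: "kblgib", "lmigap"
Sorted first:  bbgikl
Sorted second: agilmp
Differ at position 0: 'b' vs 'a' => not anagrams

0


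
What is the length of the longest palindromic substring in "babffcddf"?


Input: "babffcddf"
Checking substrings for palindromes:
  [0:3] "bab" (len 3) => palindrome
  [3:5] "ff" (len 2) => palindrome
  [6:8] "dd" (len 2) => palindrome
Longest palindromic substring: "bab" with length 3

3


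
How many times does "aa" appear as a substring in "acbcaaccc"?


Searching for "aa" in "acbcaaccc"
Scanning each position:
  Position 0: "ac" => no
  Position 1: "cb" => no
  Position 2: "bc" => no
  Position 3: "ca" => no
  Position 4: "aa" => MATCH
  Position 5: "ac" => no
  Position 6: "cc" => no
  Position 7: "cc" => no
Total occurrences: 1

1


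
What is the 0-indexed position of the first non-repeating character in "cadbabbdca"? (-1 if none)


Input: cadbabbdca
Character frequencies:
  'a': 3
  'b': 3
  'c': 2
  'd': 2
Scanning left to right for freq == 1:
  Position 0 ('c'): freq=2, skip
  Position 1 ('a'): freq=3, skip
  Position 2 ('d'): freq=2, skip
  Position 3 ('b'): freq=3, skip
  Position 4 ('a'): freq=3, skip
  Position 5 ('b'): freq=3, skip
  Position 6 ('b'): freq=3, skip
  Position 7 ('d'): freq=2, skip
  Position 8 ('c'): freq=2, skip
  Position 9 ('a'): freq=3, skip
  No unique character found => answer = -1

-1


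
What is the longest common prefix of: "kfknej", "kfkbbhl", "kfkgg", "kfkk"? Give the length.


Words: kfknej, kfkbbhl, kfkgg, kfkk
  Position 0: all 'k' => match
  Position 1: all 'f' => match
  Position 2: all 'k' => match
  Position 3: ('n', 'b', 'g', 'k') => mismatch, stop
LCP = "kfk" (length 3)

3


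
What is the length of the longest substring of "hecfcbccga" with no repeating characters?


Input: "hecfcbccga"
Sliding window (track last position of each char):
  Position 0 ('h'): window [0,0] length 1 -- new best
  Position 1 ('e'): window [0,1] length 2 -- new best
  Position 2 ('c'): window [0,2] length 3 -- new best
  Position 3 ('f'): window [0,3] length 4 -- new best
  Position 4 ('c'): repeat (last at 2), move window start to 3
  Position 4 ('c'): window [3,4] length 2
  Position 5 ('b'): window [3,5] length 3
  Position 6 ('c'): repeat (last at 4), move window start to 5
  Position 6 ('c'): window [5,6] length 2
  Position 7 ('c'): repeat (last at 6), move window start to 7
  Position 7 ('c'): window [7,7] length 1
  Position 8 ('g'): window [7,8] length 2
  Position 9 ('a'): window [7,9] length 3
Longest substring with no repeats: "hecf" with length 4

4


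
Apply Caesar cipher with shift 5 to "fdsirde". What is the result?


Caesar cipher: shift "fdsirde" by 5
  'f' (pos 5) + 5 = pos 10 = 'k'
  'd' (pos 3) + 5 = pos 8 = 'i'
  's' (pos 18) + 5 = pos 23 = 'x'
  'i' (pos 8) + 5 = pos 13 = 'n'
  'r' (pos 17) + 5 = pos 22 = 'w'
  'd' (pos 3) + 5 = pos 8 = 'i'
  'e' (pos 4) + 5 = pos 9 = 'j'
Result: kixnwij

kixnwij


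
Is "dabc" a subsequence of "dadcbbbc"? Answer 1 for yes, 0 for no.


Check if "dabc" is a subsequence of "dadcbbbc"
Greedy scan:
  Position 0 ('d'): matches sub[0] = 'd'
  Position 1 ('a'): matches sub[1] = 'a'
  Position 2 ('d'): no match needed
  Position 3 ('c'): no match needed
  Position 4 ('b'): matches sub[2] = 'b'
  Position 5 ('b'): no match needed
  Position 6 ('b'): no match needed
  Position 7 ('c'): matches sub[3] = 'c'
All 4 characters matched => is a subsequence

1


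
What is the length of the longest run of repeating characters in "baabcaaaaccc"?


Input: "baabcaaaaccc"
Scanning for longest run:
  Position 1 ('a'): new char, reset run to 1
  Position 2 ('a'): continues run of 'a', length=2
  Position 3 ('b'): new char, reset run to 1
  Position 4 ('c'): new char, reset run to 1
  Position 5 ('a'): new char, reset run to 1
  Position 6 ('a'): continues run of 'a', length=2
  Position 7 ('a'): continues run of 'a', length=3
  Position 8 ('a'): continues run of 'a', length=4
  Position 9 ('c'): new char, reset run to 1
  Position 10 ('c'): continues run of 'c', length=2
  Position 11 ('c'): continues run of 'c', length=3
Longest run: 'a' with length 4

4


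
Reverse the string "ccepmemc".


Input: ccepmemc
Reading characters right to left:
  Position 7: 'c'
  Position 6: 'm'
  Position 5: 'e'
  Position 4: 'm'
  Position 3: 'p'
  Position 2: 'e'
  Position 1: 'c'
  Position 0: 'c'
Reversed: cmempecc

cmempecc


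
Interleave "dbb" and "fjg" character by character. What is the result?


Interleaving "dbb" and "fjg":
  Position 0: 'd' from first, 'f' from second => "df"
  Position 1: 'b' from first, 'j' from second => "bj"
  Position 2: 'b' from first, 'g' from second => "bg"
Result: dfbjbg

dfbjbg


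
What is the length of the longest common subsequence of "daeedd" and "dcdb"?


LCS of "daeedd" and "dcdb"
DP table:
           d    c    d    b
      0    0    0    0    0
  d   0    1    1    1    1
  a   0    1    1    1    1
  e   0    1    1    1    1
  e   0    1    1    1    1
  d   0    1    1    2    2
  d   0    1    1    2    2
LCS length = dp[6][4] = 2

2


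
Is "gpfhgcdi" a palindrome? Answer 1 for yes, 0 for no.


Input: gpfhgcdi
Reversed: idcghfpg
  Compare pos 0 ('g') with pos 7 ('i'): MISMATCH
  Compare pos 1 ('p') with pos 6 ('d'): MISMATCH
  Compare pos 2 ('f') with pos 5 ('c'): MISMATCH
  Compare pos 3 ('h') with pos 4 ('g'): MISMATCH
Result: not a palindrome

0


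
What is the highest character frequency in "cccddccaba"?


Input: cccddccaba
Character counts:
  'a': 2
  'b': 1
  'c': 5
  'd': 2
Maximum frequency: 5

5


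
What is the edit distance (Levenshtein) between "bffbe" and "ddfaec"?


Computing edit distance: "bffbe" -> "ddfaec"
DP table:
           d    d    f    a    e    c
      0    1    2    3    4    5    6
  b   1    1    2    3    4    5    6
  f   2    2    2    2    3    4    5
  f   3    3    3    2    3    4    5
  b   4    4    4    3    3    4    5
  e   5    5    5    4    4    3    4
Edit distance = dp[5][6] = 4

4


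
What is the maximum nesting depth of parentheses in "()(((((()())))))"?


Input: "()(((((()())))))"
Tracking depth:
  Position 0 '(': depth becomes 1
  Position 1 ')': depth becomes 0
  Position 2 '(': depth becomes 1
  Position 3 '(': depth becomes 2
  Position 4 '(': depth becomes 3
  Position 5 '(': depth becomes 4
  Position 6 '(': depth becomes 5
  Position 7 '(': depth becomes 6
  Position 8 ')': depth becomes 5
  Position 9 '(': depth becomes 6
  Position 10 ')': depth becomes 5
  Position 11 ')': depth becomes 4
  Position 12 ')': depth becomes 3
  Position 13 ')': depth becomes 2
  Position 14 ')': depth becomes 1
  Position 15 ')': depth becomes 0
Maximum depth reached: 6

6


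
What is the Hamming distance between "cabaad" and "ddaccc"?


Comparing "cabaad" and "ddaccc" position by position:
  Position 0: 'c' vs 'd' => differ
  Position 1: 'a' vs 'd' => differ
  Position 2: 'b' vs 'a' => differ
  Position 3: 'a' vs 'c' => differ
  Position 4: 'a' vs 'c' => differ
  Position 5: 'd' vs 'c' => differ
Total differences (Hamming distance): 6

6


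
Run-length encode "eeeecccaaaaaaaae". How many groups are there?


Input: eeeecccaaaaaaaae
Scanning for consecutive runs:
  Group 1: 'e' x 4 (positions 0-3)
  Group 2: 'c' x 3 (positions 4-6)
  Group 3: 'a' x 8 (positions 7-14)
  Group 4: 'e' x 1 (positions 15-15)
Total groups: 4

4


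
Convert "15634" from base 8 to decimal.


Input: "15634" in base 8
Positional expansion:
  Digit '1' (value 1) x 8^4 = 4096
  Digit '5' (value 5) x 8^3 = 2560
  Digit '6' (value 6) x 8^2 = 384
  Digit '3' (value 3) x 8^1 = 24
  Digit '4' (value 4) x 8^0 = 4
Sum = 7068

7068


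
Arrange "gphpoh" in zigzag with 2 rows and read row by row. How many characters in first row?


Zigzag "gphpoh" into 2 rows:
Placing characters:
  'g' => row 0
  'p' => row 1
  'h' => row 0
  'p' => row 1
  'o' => row 0
  'h' => row 1
Rows:
  Row 0: "gho"
  Row 1: "pph"
First row length: 3

3


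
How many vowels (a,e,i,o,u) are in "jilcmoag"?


Input: jilcmoag
Checking each character:
  'j' at position 0: consonant
  'i' at position 1: vowel (running total: 1)
  'l' at position 2: consonant
  'c' at position 3: consonant
  'm' at position 4: consonant
  'o' at position 5: vowel (running total: 2)
  'a' at position 6: vowel (running total: 3)
  'g' at position 7: consonant
Total vowels: 3

3


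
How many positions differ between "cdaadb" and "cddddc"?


Comparing "cdaadb" and "cddddc" position by position:
  Position 0: 'c' vs 'c' => same
  Position 1: 'd' vs 'd' => same
  Position 2: 'a' vs 'd' => DIFFER
  Position 3: 'a' vs 'd' => DIFFER
  Position 4: 'd' vs 'd' => same
  Position 5: 'b' vs 'c' => DIFFER
Positions that differ: 3

3


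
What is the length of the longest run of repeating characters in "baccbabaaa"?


Input: "baccbabaaa"
Scanning for longest run:
  Position 1 ('a'): new char, reset run to 1
  Position 2 ('c'): new char, reset run to 1
  Position 3 ('c'): continues run of 'c', length=2
  Position 4 ('b'): new char, reset run to 1
  Position 5 ('a'): new char, reset run to 1
  Position 6 ('b'): new char, reset run to 1
  Position 7 ('a'): new char, reset run to 1
  Position 8 ('a'): continues run of 'a', length=2
  Position 9 ('a'): continues run of 'a', length=3
Longest run: 'a' with length 3

3


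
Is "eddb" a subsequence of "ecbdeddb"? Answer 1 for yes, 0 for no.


Check if "eddb" is a subsequence of "ecbdeddb"
Greedy scan:
  Position 0 ('e'): matches sub[0] = 'e'
  Position 1 ('c'): no match needed
  Position 2 ('b'): no match needed
  Position 3 ('d'): matches sub[1] = 'd'
  Position 4 ('e'): no match needed
  Position 5 ('d'): matches sub[2] = 'd'
  Position 6 ('d'): no match needed
  Position 7 ('b'): matches sub[3] = 'b'
All 4 characters matched => is a subsequence

1


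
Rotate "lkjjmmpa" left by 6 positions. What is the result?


Input: "lkjjmmpa", rotate left by 6
First 6 characters: "lkjjmm"
Remaining characters: "pa"
Concatenate remaining + first: "pa" + "lkjjmm" = "palkjjmm"

palkjjmm


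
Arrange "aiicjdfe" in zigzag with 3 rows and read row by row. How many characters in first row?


Zigzag "aiicjdfe" into 3 rows:
Placing characters:
  'a' => row 0
  'i' => row 1
  'i' => row 2
  'c' => row 1
  'j' => row 0
  'd' => row 1
  'f' => row 2
  'e' => row 1
Rows:
  Row 0: "aj"
  Row 1: "icde"
  Row 2: "if"
First row length: 2

2


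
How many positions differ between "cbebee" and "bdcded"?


Comparing "cbebee" and "bdcded" position by position:
  Position 0: 'c' vs 'b' => DIFFER
  Position 1: 'b' vs 'd' => DIFFER
  Position 2: 'e' vs 'c' => DIFFER
  Position 3: 'b' vs 'd' => DIFFER
  Position 4: 'e' vs 'e' => same
  Position 5: 'e' vs 'd' => DIFFER
Positions that differ: 5

5


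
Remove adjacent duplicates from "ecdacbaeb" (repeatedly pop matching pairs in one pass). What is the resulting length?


Input: ecdacbaeb
Stack-based adjacent duplicate removal:
  Read 'e': push. Stack: e
  Read 'c': push. Stack: ec
  Read 'd': push. Stack: ecd
  Read 'a': push. Stack: ecda
  Read 'c': push. Stack: ecdac
  Read 'b': push. Stack: ecdacb
  Read 'a': push. Stack: ecdacba
  Read 'e': push. Stack: ecdacbae
  Read 'b': push. Stack: ecdacbaeb
Final stack: "ecdacbaeb" (length 9)

9


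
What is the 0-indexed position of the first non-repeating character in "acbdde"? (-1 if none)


Input: acbdde
Character frequencies:
  'a': 1
  'b': 1
  'c': 1
  'd': 2
  'e': 1
Scanning left to right for freq == 1:
  Position 0 ('a'): unique! => answer = 0

0


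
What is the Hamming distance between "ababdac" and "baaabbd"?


Comparing "ababdac" and "baaabbd" position by position:
  Position 0: 'a' vs 'b' => differ
  Position 1: 'b' vs 'a' => differ
  Position 2: 'a' vs 'a' => same
  Position 3: 'b' vs 'a' => differ
  Position 4: 'd' vs 'b' => differ
  Position 5: 'a' vs 'b' => differ
  Position 6: 'c' vs 'd' => differ
Total differences (Hamming distance): 6

6


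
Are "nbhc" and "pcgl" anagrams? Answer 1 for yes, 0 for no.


Strings: "nbhc", "pcgl"
Sorted first:  bchn
Sorted second: cglp
Differ at position 0: 'b' vs 'c' => not anagrams

0


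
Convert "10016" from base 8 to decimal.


Input: "10016" in base 8
Positional expansion:
  Digit '1' (value 1) x 8^4 = 4096
  Digit '0' (value 0) x 8^3 = 0
  Digit '0' (value 0) x 8^2 = 0
  Digit '1' (value 1) x 8^1 = 8
  Digit '6' (value 6) x 8^0 = 6
Sum = 4110

4110


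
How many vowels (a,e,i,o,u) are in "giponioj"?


Input: giponioj
Checking each character:
  'g' at position 0: consonant
  'i' at position 1: vowel (running total: 1)
  'p' at position 2: consonant
  'o' at position 3: vowel (running total: 2)
  'n' at position 4: consonant
  'i' at position 5: vowel (running total: 3)
  'o' at position 6: vowel (running total: 4)
  'j' at position 7: consonant
Total vowels: 4

4


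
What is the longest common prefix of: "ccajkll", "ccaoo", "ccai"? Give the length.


Words: ccajkll, ccaoo, ccai
  Position 0: all 'c' => match
  Position 1: all 'c' => match
  Position 2: all 'a' => match
  Position 3: ('j', 'o', 'i') => mismatch, stop
LCP = "cca" (length 3)

3


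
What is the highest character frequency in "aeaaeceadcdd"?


Input: aeaaeceadcdd
Character counts:
  'a': 4
  'c': 2
  'd': 3
  'e': 3
Maximum frequency: 4

4


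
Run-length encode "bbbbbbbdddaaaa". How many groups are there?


Input: bbbbbbbdddaaaa
Scanning for consecutive runs:
  Group 1: 'b' x 7 (positions 0-6)
  Group 2: 'd' x 3 (positions 7-9)
  Group 3: 'a' x 4 (positions 10-13)
Total groups: 3

3


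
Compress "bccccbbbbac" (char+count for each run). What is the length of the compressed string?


Input: bccccbbbbac
Runs:
  'b' x 1 => "b1"
  'c' x 4 => "c4"
  'b' x 4 => "b4"
  'a' x 1 => "a1"
  'c' x 1 => "c1"
Compressed: "b1c4b4a1c1"
Compressed length: 10

10


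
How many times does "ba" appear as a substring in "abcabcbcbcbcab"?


Searching for "ba" in "abcabcbcbcbcab"
Scanning each position:
  Position 0: "ab" => no
  Position 1: "bc" => no
  Position 2: "ca" => no
  Position 3: "ab" => no
  Position 4: "bc" => no
  Position 5: "cb" => no
  Position 6: "bc" => no
  Position 7: "cb" => no
  Position 8: "bc" => no
  Position 9: "cb" => no
  Position 10: "bc" => no
  Position 11: "ca" => no
  Position 12: "ab" => no
Total occurrences: 0

0


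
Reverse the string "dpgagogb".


Input: dpgagogb
Reading characters right to left:
  Position 7: 'b'
  Position 6: 'g'
  Position 5: 'o'
  Position 4: 'g'
  Position 3: 'a'
  Position 2: 'g'
  Position 1: 'p'
  Position 0: 'd'
Reversed: bgogagpd

bgogagpd


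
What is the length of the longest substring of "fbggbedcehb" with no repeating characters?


Input: "fbggbedcehb"
Sliding window (track last position of each char):
  Position 0 ('f'): window [0,0] length 1 -- new best
  Position 1 ('b'): window [0,1] length 2 -- new best
  Position 2 ('g'): window [0,2] length 3 -- new best
  Position 3 ('g'): repeat (last at 2), move window start to 3
  Position 3 ('g'): window [3,3] length 1
  Position 4 ('b'): window [3,4] length 2
  Position 5 ('e'): window [3,5] length 3
  Position 6 ('d'): window [3,6] length 4 -- new best
  Position 7 ('c'): window [3,7] length 5 -- new best
  Position 8 ('e'): repeat (last at 5), move window start to 6
  Position 8 ('e'): window [6,8] length 3
  Position 9 ('h'): window [6,9] length 4
  Position 10 ('b'): window [6,10] length 5
Longest substring with no repeats: "gbedc" with length 5

5
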